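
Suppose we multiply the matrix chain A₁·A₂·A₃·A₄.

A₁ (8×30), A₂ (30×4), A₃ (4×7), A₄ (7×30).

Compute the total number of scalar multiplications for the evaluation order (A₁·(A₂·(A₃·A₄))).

(A₃·A₄): 4×7 by 7×30 → 4×30, cost 4·7·30 = 840
(A₂·(A₃·A₄)): 30×4 by 4×30 → 30×30, cost 30·4·30 = 3600; cumulative 4440
(A₁·(A₂·(A₃·A₄))): 8×30 by 30×30 → 8×30, cost 8·30·30 = 7200; cumulative 11640
Total: 11640 scalar multiplications.

11640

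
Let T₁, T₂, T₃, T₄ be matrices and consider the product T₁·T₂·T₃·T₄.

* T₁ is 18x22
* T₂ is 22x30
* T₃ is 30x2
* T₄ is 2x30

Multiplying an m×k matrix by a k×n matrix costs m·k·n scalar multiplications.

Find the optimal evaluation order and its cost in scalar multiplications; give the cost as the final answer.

Adjacent pairs: T₁T₂ = 18·22·30 = 11880; T₂T₃ = 22·30·2 = 1320; T₃T₄ = 30·2·30 = 1800.
Length 3: T₁..T₃: k=1: 0+1320+18·22·2=2112; k=2: 11880+0+18·30·2=12960 → min 2112 | T₂..T₄: k=2: 0+1800+22·30·30=21600; k=3: 1320+0+22·2·30=2640 → min 2640.
Length 4: T₁..T₄: k=1: 0+2640+18·22·30=14520; k=2: 11880+1800+18·30·30=29880; k=3: 2112+0+18·2·30=3192 → min 3192.
Optimal parenthesization: ((T₁·(T₂·T₃))·T₄) with cost 3192.

3192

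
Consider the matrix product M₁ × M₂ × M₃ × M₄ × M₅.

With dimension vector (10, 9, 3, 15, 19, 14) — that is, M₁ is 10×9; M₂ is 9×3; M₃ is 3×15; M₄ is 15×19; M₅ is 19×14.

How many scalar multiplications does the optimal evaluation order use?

2343

Adjacent pairs: M₁M₂ = 10·9·3 = 270; M₂M₃ = 9·3·15 = 405; M₃M₄ = 3·15·19 = 855; M₄M₅ = 15·19·14 = 3990.
Length 3: M₁..M₃: k=1: 0+405+10·9·15=1755; k=2: 270+0+10·3·15=720 → min 720 | M₂..M₄: k=2: 0+855+9·3·19=1368; k=3: 405+0+9·15·19=2970 → min 1368 | M₃..M₅: k=3: 0+3990+3·15·14=4620; k=4: 855+0+3·19·14=1653 → min 1653.
Length 4: M₁..M₄: k=1: 0+1368+10·9·19=3078; k=2: 270+855+10·3·19=1695; k=3: 720+0+10·15·19=3570 → min 1695 | M₂..M₅: k=2: 0+1653+9·3·14=2031; k=3: 405+3990+9·15·14=6285; k=4: 1368+0+9·19·14=3762 → min 2031.
Length 5: M₁..M₅: k=1: 0+2031+10·9·14=3291; k=2: 270+1653+10·3·14=2343; k=3: 720+3990+10·15·14=6810; k=4: 1695+0+10·19·14=4355 → min 2343.
Optimal order: ((M₁ × M₂) × ((M₃ × M₄) × M₅)) with cost 2343.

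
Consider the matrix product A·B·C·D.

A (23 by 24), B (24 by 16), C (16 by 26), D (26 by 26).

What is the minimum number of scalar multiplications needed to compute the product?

Adjacent pairs: AB = 23·24·16 = 8832; BC = 24·16·26 = 9984; CD = 16·26·26 = 10816.
Length 3: A..C: k=1: 0+9984+23·24·26=24336; k=2: 8832+0+23·16·26=18400 → min 18400 | B..D: k=2: 0+10816+24·16·26=20800; k=3: 9984+0+24·26·26=26208 → min 20800.
Length 4: A..D: k=1: 0+20800+23·24·26=35152; k=2: 8832+10816+23·16·26=29216; k=3: 18400+0+23·26·26=33948 → min 29216.
Optimal order: ((A·B)·(C·D)) with cost 29216.

29216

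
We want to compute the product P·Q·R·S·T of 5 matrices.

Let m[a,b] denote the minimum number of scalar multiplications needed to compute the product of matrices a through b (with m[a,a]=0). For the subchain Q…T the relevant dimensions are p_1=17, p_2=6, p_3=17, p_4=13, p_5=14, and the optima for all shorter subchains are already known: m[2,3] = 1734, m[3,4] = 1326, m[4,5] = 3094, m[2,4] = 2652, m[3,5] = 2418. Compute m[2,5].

3846

m[2,5] = min over k∈[2,4] of m[2,k]+m[k+1,5]+p_{1}·p_k·p_{5}.
k=2: 0 + 2418 + 17·6·14 = 3846; k=3: 1734 + 3094 + 17·17·14 = 8874; k=4: 2652 + 0 + 17·13·14 = 5746.
Minimum: 3846 at k=2.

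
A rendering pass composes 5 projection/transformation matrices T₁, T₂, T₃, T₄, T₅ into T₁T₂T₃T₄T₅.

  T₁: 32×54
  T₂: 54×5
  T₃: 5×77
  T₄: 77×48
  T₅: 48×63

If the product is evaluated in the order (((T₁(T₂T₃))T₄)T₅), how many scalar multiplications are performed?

368886

(T₂T₃): 54×5 by 5×77 → 54×77, cost 54·5·77 = 20790
(T₁(T₂T₃)): 32×54 by 54×77 → 32×77, cost 32·54·77 = 133056; cumulative 153846
((T₁(T₂T₃))T₄): 32×77 by 77×48 → 32×48, cost 32·77·48 = 118272; cumulative 272118
(((T₁(T₂T₃))T₄)T₅): 32×48 by 48×63 → 32×63, cost 32·48·63 = 96768; cumulative 368886
Total: 368886 scalar multiplications.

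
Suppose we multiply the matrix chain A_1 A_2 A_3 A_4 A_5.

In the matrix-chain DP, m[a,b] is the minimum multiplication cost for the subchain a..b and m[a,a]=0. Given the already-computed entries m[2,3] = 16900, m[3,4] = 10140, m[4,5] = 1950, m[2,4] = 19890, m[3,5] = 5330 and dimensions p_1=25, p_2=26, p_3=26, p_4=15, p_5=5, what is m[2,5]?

8580

m[2,5] = min over k∈[2,4] of m[2,k]+m[k+1,5]+p_{1}·p_k·p_{5}.
k=2: 0 + 5330 + 25·26·5 = 8580; k=3: 16900 + 1950 + 25·26·5 = 22100; k=4: 19890 + 0 + 25·15·5 = 21765.
Minimum: 8580 at k=2.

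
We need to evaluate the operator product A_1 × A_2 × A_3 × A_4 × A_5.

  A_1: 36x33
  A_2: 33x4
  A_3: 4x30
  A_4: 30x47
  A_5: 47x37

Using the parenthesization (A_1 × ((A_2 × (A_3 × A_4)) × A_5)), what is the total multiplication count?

(A_3 × A_4): 4×30 by 30×47 → 4×47, cost 4·30·47 = 5640
(A_2 × (A_3 × A_4)): 33×4 by 4×47 → 33×47, cost 33·4·47 = 6204; cumulative 11844
((A_2 × (A_3 × A_4)) × A_5): 33×47 by 47×37 → 33×37, cost 33·47·37 = 57387; cumulative 69231
(A_1 × ((A_2 × (A_3 × A_4)) × A_5)): 36×33 by 33×37 → 36×37, cost 36·33·37 = 43956; cumulative 113187
Total: 113187 scalar multiplications.

113187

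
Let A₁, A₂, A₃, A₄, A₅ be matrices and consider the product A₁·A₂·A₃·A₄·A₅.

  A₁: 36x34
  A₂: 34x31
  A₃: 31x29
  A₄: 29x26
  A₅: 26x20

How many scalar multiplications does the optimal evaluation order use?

Adjacent pairs: A₁A₂ = 36·34·31 = 37944; A₂A₃ = 34·31·29 = 30566; A₃A₄ = 31·29·26 = 23374; A₄A₅ = 29·26·20 = 15080.
Length 3: A₁..A₃: k=1: 0+30566+36·34·29=66062; k=2: 37944+0+36·31·29=70308 → min 66062 | A₂..A₄: k=2: 0+23374+34·31·26=50778; k=3: 30566+0+34·29·26=56202 → min 50778 | A₃..A₅: k=3: 0+15080+31·29·20=33060; k=4: 23374+0+31·26·20=39494 → min 33060.
Length 4: A₁..A₄: k=1: 0+50778+36·34·26=82602; k=2: 37944+23374+36·31·26=90334; k=3: 66062+0+36·29·26=93206 → min 82602 | A₂..A₅: k=2: 0+33060+34·31·20=54140; k=3: 30566+15080+34·29·20=65366; k=4: 50778+0+34·26·20=68458 → min 54140.
Length 5: A₁..A₅: k=1: 0+54140+36·34·20=78620; k=2: 37944+33060+36·31·20=93324; k=3: 66062+15080+36·29·20=102022; k=4: 82602+0+36·26·20=101322 → min 78620.
Optimal order: (A₁·(A₂·(A₃·(A₄·A₅)))) with cost 78620.

78620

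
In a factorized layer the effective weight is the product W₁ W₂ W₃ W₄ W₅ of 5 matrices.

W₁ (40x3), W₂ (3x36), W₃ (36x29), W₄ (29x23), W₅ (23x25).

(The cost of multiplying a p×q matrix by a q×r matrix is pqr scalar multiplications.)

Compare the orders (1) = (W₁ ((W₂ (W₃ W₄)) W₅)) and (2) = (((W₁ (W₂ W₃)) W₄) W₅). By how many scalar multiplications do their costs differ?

Order (1) = (W₁ ((W₂ (W₃ W₄)) W₅)): (W₃ W₄): 36×29 by 29×23 → 36×23, cost 36·29·23 = 24012; (W₂ (W₃ W₄)): 3×36 by 36×23 → 3×23, cost 3·36·23 = 2484; cumulative 26496; ((W₂ (W₃ W₄)) W₅): 3×23 by 23×25 → 3×25, cost 3·23·25 = 1725; cumulative 28221; (W₁ ((W₂ (W₃ W₄)) W₅)): 40×3 by 3×25 → 40×25, cost 40·3·25 = 3000; cumulative 31221. Total 31221.
Order (2) = (((W₁ (W₂ W₃)) W₄) W₅): (W₂ W₃): 3×36 by 36×29 → 3×29, cost 3·36·29 = 3132; (W₁ (W₂ W₃)): 40×3 by 3×29 → 40×29, cost 40·3·29 = 3480; cumulative 6612; ((W₁ (W₂ W₃)) W₄): 40×29 by 29×23 → 40×23, cost 40·29·23 = 26680; cumulative 33292; (((W₁ (W₂ W₃)) W₄) W₅): 40×23 by 23×25 → 40×25, cost 40·23·25 = 23000; cumulative 56292. Total 56292.
Difference: |31221 − 56292| = 25071.

25071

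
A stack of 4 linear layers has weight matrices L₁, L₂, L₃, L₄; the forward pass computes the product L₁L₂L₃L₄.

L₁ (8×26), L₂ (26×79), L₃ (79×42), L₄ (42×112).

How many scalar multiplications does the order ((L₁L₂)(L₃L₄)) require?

458832

(L₁L₂): 8×26 by 26×79 → 8×79, cost 8·26·79 = 16432
(L₃L₄): 79×42 by 42×112 → 79×112, cost 79·42·112 = 371616
((L₁L₂)(L₃L₄)): 8×79 by 79×112 → 8×112, cost 8·79·112 = 70784; cumulative 458832
Total: 458832 scalar multiplications.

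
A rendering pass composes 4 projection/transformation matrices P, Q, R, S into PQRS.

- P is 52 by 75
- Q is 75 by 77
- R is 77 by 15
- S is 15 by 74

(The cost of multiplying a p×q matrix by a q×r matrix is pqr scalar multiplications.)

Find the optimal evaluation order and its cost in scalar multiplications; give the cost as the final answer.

202845

Adjacent pairs: PQ = 52·75·77 = 300300; QR = 75·77·15 = 86625; RS = 77·15·74 = 85470.
Length 3: P..R: k=1: 0+86625+52·75·15=145125; k=2: 300300+0+52·77·15=360360 → min 145125 | Q..S: k=2: 0+85470+75·77·74=512820; k=3: 86625+0+75·15·74=169875 → min 169875.
Length 4: P..S: k=1: 0+169875+52·75·74=458475; k=2: 300300+85470+52·77·74=682066; k=3: 145125+0+52·15·74=202845 → min 202845.
Optimal parenthesization: ((P(QR))S) with cost 202845.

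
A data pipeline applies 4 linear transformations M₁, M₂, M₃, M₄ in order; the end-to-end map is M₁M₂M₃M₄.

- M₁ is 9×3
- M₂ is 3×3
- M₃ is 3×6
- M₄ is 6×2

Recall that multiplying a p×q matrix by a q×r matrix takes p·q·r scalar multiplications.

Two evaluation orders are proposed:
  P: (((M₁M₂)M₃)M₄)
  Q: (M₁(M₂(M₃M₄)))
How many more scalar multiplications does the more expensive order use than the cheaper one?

Order P = (((M₁M₂)M₃)M₄): (M₁M₂): 9×3 by 3×3 → 9×3, cost 9·3·3 = 81; ((M₁M₂)M₃): 9×3 by 3×6 → 9×6, cost 9·3·6 = 162; cumulative 243; (((M₁M₂)M₃)M₄): 9×6 by 6×2 → 9×2, cost 9·6·2 = 108; cumulative 351. Total 351.
Order Q = (M₁(M₂(M₃M₄))): (M₃M₄): 3×6 by 6×2 → 3×2, cost 3·6·2 = 36; (M₂(M₃M₄)): 3×3 by 3×2 → 3×2, cost 3·3·2 = 18; cumulative 54; (M₁(M₂(M₃M₄))): 9×3 by 3×2 → 9×2, cost 9·3·2 = 54; cumulative 108. Total 108.
Difference: |351 − 108| = 243.

243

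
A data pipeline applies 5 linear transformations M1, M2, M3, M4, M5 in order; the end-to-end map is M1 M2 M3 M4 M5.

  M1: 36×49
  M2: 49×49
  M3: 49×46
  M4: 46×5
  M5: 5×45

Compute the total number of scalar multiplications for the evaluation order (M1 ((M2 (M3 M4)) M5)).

(M3 M4): 49×46 by 46×5 → 49×5, cost 49·46·5 = 11270
(M2 (M3 M4)): 49×49 by 49×5 → 49×5, cost 49·49·5 = 12005; cumulative 23275
((M2 (M3 M4)) M5): 49×5 by 5×45 → 49×45, cost 49·5·45 = 11025; cumulative 34300
(M1 ((M2 (M3 M4)) M5)): 36×49 by 49×45 → 36×45, cost 36·49·45 = 79380; cumulative 113680
Total: 113680 scalar multiplications.

113680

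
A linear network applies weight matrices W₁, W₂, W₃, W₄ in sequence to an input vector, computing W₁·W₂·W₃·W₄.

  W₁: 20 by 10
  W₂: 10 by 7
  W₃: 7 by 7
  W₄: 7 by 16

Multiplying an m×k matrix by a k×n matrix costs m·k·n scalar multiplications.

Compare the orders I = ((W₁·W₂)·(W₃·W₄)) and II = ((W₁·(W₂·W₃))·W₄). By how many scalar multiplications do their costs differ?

294

Order I = ((W₁·W₂)·(W₃·W₄)): (W₁·W₂): 20×10 by 10×7 → 20×7, cost 20·10·7 = 1400; (W₃·W₄): 7×7 by 7×16 → 7×16, cost 7·7·16 = 784; ((W₁·W₂)·(W₃·W₄)): 20×7 by 7×16 → 20×16, cost 20·7·16 = 2240; cumulative 4424. Total 4424.
Order II = ((W₁·(W₂·W₃))·W₄): (W₂·W₃): 10×7 by 7×7 → 10×7, cost 10·7·7 = 490; (W₁·(W₂·W₃)): 20×10 by 10×7 → 20×7, cost 20·10·7 = 1400; cumulative 1890; ((W₁·(W₂·W₃))·W₄): 20×7 by 7×16 → 20×16, cost 20·7·16 = 2240; cumulative 4130. Total 4130.
Difference: |4424 − 4130| = 294.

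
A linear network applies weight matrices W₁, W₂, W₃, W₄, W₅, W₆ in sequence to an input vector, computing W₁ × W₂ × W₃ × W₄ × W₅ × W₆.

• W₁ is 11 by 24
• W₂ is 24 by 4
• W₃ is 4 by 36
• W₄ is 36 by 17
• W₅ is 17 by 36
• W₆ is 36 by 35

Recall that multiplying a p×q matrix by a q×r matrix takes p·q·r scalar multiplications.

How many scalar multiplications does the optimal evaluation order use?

12532

Adjacent pairs: W₁W₂ = 11·24·4 = 1056; W₂W₃ = 24·4·36 = 3456; W₃W₄ = 4·36·17 = 2448; W₄W₅ = 36·17·36 = 22032; W₅W₆ = 17·36·35 = 21420.
Length 3: W₁..W₃: k=1: 0+3456+11·24·36=12960; k=2: 1056+0+11·4·36=2640 → min 2640 | W₂..W₄: k=2: 0+2448+24·4·17=4080; k=3: 3456+0+24·36·17=18144 → min 4080 | W₃..W₅: k=3: 0+22032+4·36·36=27216; k=4: 2448+0+4·17·36=4896 → min 4896 | W₄..W₆: k=4: 0+21420+36·17·35=42840; k=5: 22032+0+36·36·35=67392 → min 42840.
Length 4: W₁..W₄: k=1: 0+4080+11·24·17=8568; k=2: 1056+2448+11·4·17=4252; k=3: 2640+0+11·36·17=9372 → min 4252 | W₂..W₅: k=2: 0+4896+24·4·36=8352; k=3: 3456+22032+24·36·36=56592; k=4: 4080+0+24·17·36=18768 → min 8352 | W₃..W₆: k=3: 0+42840+4·36·35=47880; k=4: 2448+21420+4·17·35=26248; k=5: 4896+0+4·36·35=9936 → min 9936.
Length 5: W₁..W₅: k=1: 0+8352+11·24·36=17856; k=2: 1056+4896+11·4·36=7536; k=3: 2640+22032+11·36·36=38928; k=4: 4252+0+11·17·36=10984 → min 7536 | W₂..W₆: k=2: 0+9936+24·4·35=13296; k=3: 3456+42840+24·36·35=76536; k=4: 4080+21420+24·17·35=39780; k=5: 8352+0+24·36·35=38592 → min 13296.
Length 6: W₁..W₆: k=1: 0+13296+11·24·35=22536; k=2: 1056+9936+11·4·35=12532; k=3: 2640+42840+11·36·35=59340; k=4: 4252+21420+11·17·35=32217; k=5: 7536+0+11·36·35=21396 → min 12532.
Optimal order: ((W₁ × W₂) × (((W₃ × W₄) × W₅) × W₆)) with cost 12532.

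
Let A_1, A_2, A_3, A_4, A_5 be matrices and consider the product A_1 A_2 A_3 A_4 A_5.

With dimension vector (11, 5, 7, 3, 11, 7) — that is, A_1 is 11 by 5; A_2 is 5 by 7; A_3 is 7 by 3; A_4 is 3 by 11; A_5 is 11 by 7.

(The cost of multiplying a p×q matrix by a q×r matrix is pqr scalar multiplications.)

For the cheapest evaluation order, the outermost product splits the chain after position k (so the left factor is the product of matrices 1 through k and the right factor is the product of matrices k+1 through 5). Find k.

Adjacent pairs: A_1A_2 = 11·5·7 = 385; A_2A_3 = 5·7·3 = 105; A_3A_4 = 7·3·11 = 231; A_4A_5 = 3·11·7 = 231.
Length 3: A_1..A_3: k=1: 0+105+11·5·3=270; k=2: 385+0+11·7·3=616 → min 270 | A_2..A_4: k=2: 0+231+5·7·11=616; k=3: 105+0+5·3·11=270 → min 270 | A_3..A_5: k=3: 0+231+7·3·7=378; k=4: 231+0+7·11·7=770 → min 378.
Length 4: A_1..A_4: k=1: 0+270+11·5·11=875; k=2: 385+231+11·7·11=1463; k=3: 270+0+11·3·11=633 → min 633 | A_2..A_5: k=2: 0+378+5·7·7=623; k=3: 105+231+5·3·7=441; k=4: 270+0+5·11·7=655 → min 441.
Top-level splits: k=1: (A_1..A_1)·(A_2..A_5) → 0+441+11·5·7 = 826; k=2: (A_1..A_2)·(A_3..A_5) → 385+378+11·7·7 = 1302; k=3: (A_1..A_3)·(A_4..A_5) → 270+231+11·3·7 = 732; k=4: (A_1..A_4)·(A_5..A_5) → 633+0+11·11·7 = 1480.
Best split is after A_3, i.e. k = 3.

3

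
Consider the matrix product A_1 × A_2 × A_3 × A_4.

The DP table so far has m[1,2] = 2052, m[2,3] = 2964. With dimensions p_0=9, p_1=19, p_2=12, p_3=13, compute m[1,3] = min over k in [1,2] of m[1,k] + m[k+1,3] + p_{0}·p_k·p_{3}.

m[1,3] = min over k∈[1,2] of m[1,k]+m[k+1,3]+p_{0}·p_k·p_{3}.
k=1: 0 + 2964 + 9·19·13 = 5187; k=2: 2052 + 0 + 9·12·13 = 3456.
Minimum: 3456 at k=2.

3456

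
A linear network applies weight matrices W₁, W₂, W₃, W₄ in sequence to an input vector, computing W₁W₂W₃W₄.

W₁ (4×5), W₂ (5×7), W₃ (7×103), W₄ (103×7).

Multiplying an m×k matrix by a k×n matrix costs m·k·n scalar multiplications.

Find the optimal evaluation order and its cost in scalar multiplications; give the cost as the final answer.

5383

Adjacent pairs: W₁W₂ = 4·5·7 = 140; W₂W₃ = 5·7·103 = 3605; W₃W₄ = 7·103·7 = 5047.
Length 3: W₁..W₃: k=1: 0+3605+4·5·103=5665; k=2: 140+0+4·7·103=3024 → min 3024 | W₂..W₄: k=2: 0+5047+5·7·7=5292; k=3: 3605+0+5·103·7=7210 → min 5292.
Length 4: W₁..W₄: k=1: 0+5292+4·5·7=5432; k=2: 140+5047+4·7·7=5383; k=3: 3024+0+4·103·7=5908 → min 5383.
Optimal parenthesization: ((W₁W₂)(W₃W₄)) with cost 5383.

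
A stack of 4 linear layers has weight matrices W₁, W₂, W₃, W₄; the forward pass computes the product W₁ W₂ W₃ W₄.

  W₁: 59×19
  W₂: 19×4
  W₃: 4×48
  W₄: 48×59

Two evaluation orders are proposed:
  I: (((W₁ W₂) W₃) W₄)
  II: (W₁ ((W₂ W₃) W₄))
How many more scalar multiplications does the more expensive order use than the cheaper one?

59305

Order I = (((W₁ W₂) W₃) W₄): (W₁ W₂): 59×19 by 19×4 → 59×4, cost 59·19·4 = 4484; ((W₁ W₂) W₃): 59×4 by 4×48 → 59×48, cost 59·4·48 = 11328; cumulative 15812; (((W₁ W₂) W₃) W₄): 59×48 by 48×59 → 59×59, cost 59·48·59 = 167088; cumulative 182900. Total 182900.
Order II = (W₁ ((W₂ W₃) W₄)): (W₂ W₃): 19×4 by 4×48 → 19×48, cost 19·4·48 = 3648; ((W₂ W₃) W₄): 19×48 by 48×59 → 19×59, cost 19·48·59 = 53808; cumulative 57456; (W₁ ((W₂ W₃) W₄)): 59×19 by 19×59 → 59×59, cost 59·19·59 = 66139; cumulative 123595. Total 123595.
Difference: |182900 − 123595| = 59305.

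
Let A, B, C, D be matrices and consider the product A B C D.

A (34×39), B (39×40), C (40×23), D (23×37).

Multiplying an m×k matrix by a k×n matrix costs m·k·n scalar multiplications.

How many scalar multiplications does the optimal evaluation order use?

95312

Adjacent pairs: AB = 34·39·40 = 53040; BC = 39·40·23 = 35880; CD = 40·23·37 = 34040.
Length 3: A..C: k=1: 0+35880+34·39·23=66378; k=2: 53040+0+34·40·23=84320 → min 66378 | B..D: k=2: 0+34040+39·40·37=91760; k=3: 35880+0+39·23·37=69069 → min 69069.
Length 4: A..D: k=1: 0+69069+34·39·37=118131; k=2: 53040+34040+34·40·37=137400; k=3: 66378+0+34·23·37=95312 → min 95312.
Optimal order: ((A (B C)) D) with cost 95312.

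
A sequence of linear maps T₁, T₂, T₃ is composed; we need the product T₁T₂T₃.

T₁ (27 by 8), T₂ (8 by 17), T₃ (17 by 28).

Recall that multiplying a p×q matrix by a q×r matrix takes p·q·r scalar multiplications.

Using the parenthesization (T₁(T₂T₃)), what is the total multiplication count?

(T₂T₃): 8×17 by 17×28 → 8×28, cost 8·17·28 = 3808
(T₁(T₂T₃)): 27×8 by 8×28 → 27×28, cost 27·8·28 = 6048; cumulative 9856
Total: 9856 scalar multiplications.

9856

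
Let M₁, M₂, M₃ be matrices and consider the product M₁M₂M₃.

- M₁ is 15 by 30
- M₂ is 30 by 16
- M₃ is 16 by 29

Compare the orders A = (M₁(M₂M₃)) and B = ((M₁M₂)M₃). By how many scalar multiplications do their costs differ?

12810

Order A = (M₁(M₂M₃)): (M₂M₃): 30×16 by 16×29 → 30×29, cost 30·16·29 = 13920; (M₁(M₂M₃)): 15×30 by 30×29 → 15×29, cost 15·30·29 = 13050; cumulative 26970. Total 26970.
Order B = ((M₁M₂)M₃): (M₁M₂): 15×30 by 30×16 → 15×16, cost 15·30·16 = 7200; ((M₁M₂)M₃): 15×16 by 16×29 → 15×29, cost 15·16·29 = 6960; cumulative 14160. Total 14160.
Difference: |26970 − 14160| = 12810.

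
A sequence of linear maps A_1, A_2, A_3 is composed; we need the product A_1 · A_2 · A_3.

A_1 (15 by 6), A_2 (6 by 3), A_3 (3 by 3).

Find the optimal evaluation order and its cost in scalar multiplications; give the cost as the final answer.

324

(A_1 · (A_2 · A_3)): cost 324.
((A_1 · A_2) · A_3): cost 405.
Optimal: (A_1 · (A_2 · A_3)) with cost 324.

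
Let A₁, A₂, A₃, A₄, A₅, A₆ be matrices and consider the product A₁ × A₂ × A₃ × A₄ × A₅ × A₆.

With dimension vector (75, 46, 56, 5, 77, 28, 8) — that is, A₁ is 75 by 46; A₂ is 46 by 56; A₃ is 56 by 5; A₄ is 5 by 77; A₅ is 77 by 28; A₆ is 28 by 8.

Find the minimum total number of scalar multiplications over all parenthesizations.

Adjacent pairs: A₁A₂ = 75·46·56 = 193200; A₂A₃ = 46·56·5 = 12880; A₃A₄ = 56·5·77 = 21560; A₄A₅ = 5·77·28 = 10780; A₅A₆ = 77·28·8 = 17248.
Length 3: A₁..A₃: k=1: 0+12880+75·46·5=30130; k=2: 193200+0+75·56·5=214200 → min 30130 | A₂..A₄: k=2: 0+21560+46·56·77=219912; k=3: 12880+0+46·5·77=30590 → min 30590 | A₃..A₅: k=3: 0+10780+56·5·28=18620; k=4: 21560+0+56·77·28=142296 → min 18620 | A₄..A₆: k=4: 0+17248+5·77·8=20328; k=5: 10780+0+5·28·8=11900 → min 11900.
Length 4: A₁..A₄: k=1: 0+30590+75·46·77=296240; k=2: 193200+21560+75·56·77=538160; k=3: 30130+0+75·5·77=59005 → min 59005 | A₂..A₅: k=2: 0+18620+46·56·28=90748; k=3: 12880+10780+46·5·28=30100; k=4: 30590+0+46·77·28=129766 → min 30100 | A₃..A₆: k=3: 0+11900+56·5·8=14140; k=4: 21560+17248+56·77·8=73304; k=5: 18620+0+56·28·8=31164 → min 14140.
Length 5: A₁..A₅: k=1: 0+30100+75·46·28=126700; k=2: 193200+18620+75·56·28=329420; k=3: 30130+10780+75·5·28=51410; k=4: 59005+0+75·77·28=220705 → min 51410 | A₂..A₆: k=2: 0+14140+46·56·8=34748; k=3: 12880+11900+46·5·8=26620; k=4: 30590+17248+46·77·8=76174; k=5: 30100+0+46·28·8=40404 → min 26620.
Length 6: A₁..A₆: k=1: 0+26620+75·46·8=54220; k=2: 193200+14140+75·56·8=240940; k=3: 30130+11900+75·5·8=45030; k=4: 59005+17248+75·77·8=122453; k=5: 51410+0+75·28·8=68210 → min 45030.
Optimal order: ((A₁ × (A₂ × A₃)) × ((A₄ × A₅) × A₆)) with cost 45030.

45030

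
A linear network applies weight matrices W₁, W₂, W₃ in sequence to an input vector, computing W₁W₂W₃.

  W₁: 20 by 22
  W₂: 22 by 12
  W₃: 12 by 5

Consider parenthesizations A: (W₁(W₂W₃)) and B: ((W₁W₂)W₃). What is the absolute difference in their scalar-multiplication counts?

2960

Order A = (W₁(W₂W₃)): (W₂W₃): 22×12 by 12×5 → 22×5, cost 22·12·5 = 1320; (W₁(W₂W₃)): 20×22 by 22×5 → 20×5, cost 20·22·5 = 2200; cumulative 3520. Total 3520.
Order B = ((W₁W₂)W₃): (W₁W₂): 20×22 by 22×12 → 20×12, cost 20·22·12 = 5280; ((W₁W₂)W₃): 20×12 by 12×5 → 20×5, cost 20·12·5 = 1200; cumulative 6480. Total 6480.
Difference: |3520 − 6480| = 2960.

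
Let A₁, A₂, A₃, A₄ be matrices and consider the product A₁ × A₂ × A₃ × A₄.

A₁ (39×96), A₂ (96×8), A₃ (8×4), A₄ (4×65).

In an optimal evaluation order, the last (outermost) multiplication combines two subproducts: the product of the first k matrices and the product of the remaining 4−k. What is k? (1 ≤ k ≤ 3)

Adjacent pairs: A₁A₂ = 39·96·8 = 29952; A₂A₃ = 96·8·4 = 3072; A₃A₄ = 8·4·65 = 2080.
Length 3: A₁..A₃: k=1: 0+3072+39·96·4=18048; k=2: 29952+0+39·8·4=31200 → min 18048 | A₂..A₄: k=2: 0+2080+96·8·65=52000; k=3: 3072+0+96·4·65=28032 → min 28032.
Top-level splits: k=1: (A₁..A₁)·(A₂..A₄) → 0+28032+39·96·65 = 271392; k=2: (A₁..A₂)·(A₃..A₄) → 29952+2080+39·8·65 = 52312; k=3: (A₁..A₃)·(A₄..A₄) → 18048+0+39·4·65 = 28188.
Best split is after A₃, i.e. k = 3.

3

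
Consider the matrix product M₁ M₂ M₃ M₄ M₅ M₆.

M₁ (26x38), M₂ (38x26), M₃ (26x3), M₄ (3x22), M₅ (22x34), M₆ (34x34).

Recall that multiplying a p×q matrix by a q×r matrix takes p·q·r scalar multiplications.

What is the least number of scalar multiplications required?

Adjacent pairs: M₁M₂ = 26·38·26 = 25688; M₂M₃ = 38·26·3 = 2964; M₃M₄ = 26·3·22 = 1716; M₄M₅ = 3·22·34 = 2244; M₅M₆ = 22·34·34 = 25432.
Length 3: M₁..M₃: k=1: 0+2964+26·38·3=5928; k=2: 25688+0+26·26·3=27716 → min 5928 | M₂..M₄: k=2: 0+1716+38·26·22=23452; k=3: 2964+0+38·3·22=5472 → min 5472 | M₃..M₅: k=3: 0+2244+26·3·34=4896; k=4: 1716+0+26·22·34=21164 → min 4896 | M₄..M₆: k=4: 0+25432+3·22·34=27676; k=5: 2244+0+3·34·34=5712 → min 5712.
Length 4: M₁..M₄: k=1: 0+5472+26·38·22=27208; k=2: 25688+1716+26·26·22=42276; k=3: 5928+0+26·3·22=7644 → min 7644 | M₂..M₅: k=2: 0+4896+38·26·34=38488; k=3: 2964+2244+38·3·34=9084; k=4: 5472+0+38·22·34=33896 → min 9084 | M₃..M₆: k=3: 0+5712+26·3·34=8364; k=4: 1716+25432+26·22·34=46596; k=5: 4896+0+26·34·34=34952 → min 8364.
Length 5: M₁..M₅: k=1: 0+9084+26·38·34=42676; k=2: 25688+4896+26·26·34=53568; k=3: 5928+2244+26·3·34=10824; k=4: 7644+0+26·22·34=27092 → min 10824 | M₂..M₆: k=2: 0+8364+38·26·34=41956; k=3: 2964+5712+38·3·34=12552; k=4: 5472+25432+38·22·34=59328; k=5: 9084+0+38·34·34=53012 → min 12552.
Length 6: M₁..M₆: k=1: 0+12552+26·38·34=46144; k=2: 25688+8364+26·26·34=57036; k=3: 5928+5712+26·3·34=14292; k=4: 7644+25432+26·22·34=52524; k=5: 10824+0+26·34·34=40880 → min 14292.
Optimal order: ((M₁ (M₂ M₃)) ((M₄ M₅) M₆)) with cost 14292.

14292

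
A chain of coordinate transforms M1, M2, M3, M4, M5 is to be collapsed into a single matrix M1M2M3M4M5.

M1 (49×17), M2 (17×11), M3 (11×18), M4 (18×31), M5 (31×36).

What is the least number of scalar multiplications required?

46981

Adjacent pairs: M1M2 = 49·17·11 = 9163; M2M3 = 17·11·18 = 3366; M3M4 = 11·18·31 = 6138; M4M5 = 18·31·36 = 20088.
Length 3: M1..M3: k=1: 0+3366+49·17·18=18360; k=2: 9163+0+49·11·18=18865 → min 18360 | M2..M4: k=2: 0+6138+17·11·31=11935; k=3: 3366+0+17·18·31=12852 → min 11935 | M3..M5: k=3: 0+20088+11·18·36=27216; k=4: 6138+0+11·31·36=18414 → min 18414.
Length 4: M1..M4: k=1: 0+11935+49·17·31=37758; k=2: 9163+6138+49·11·31=32010; k=3: 18360+0+49·18·31=45702 → min 32010 | M2..M5: k=2: 0+18414+17·11·36=25146; k=3: 3366+20088+17·18·36=34470; k=4: 11935+0+17·31·36=30907 → min 25146.
Length 5: M1..M5: k=1: 0+25146+49·17·36=55134; k=2: 9163+18414+49·11·36=46981; k=3: 18360+20088+49·18·36=70200; k=4: 32010+0+49·31·36=86694 → min 46981.
Optimal order: ((M1M2)((M3M4)M5)) with cost 46981.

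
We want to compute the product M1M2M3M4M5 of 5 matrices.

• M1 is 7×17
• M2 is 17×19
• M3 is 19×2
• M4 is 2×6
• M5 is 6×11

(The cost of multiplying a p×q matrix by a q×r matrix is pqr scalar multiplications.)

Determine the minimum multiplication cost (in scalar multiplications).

1170

Adjacent pairs: M1M2 = 7·17·19 = 2261; M2M3 = 17·19·2 = 646; M3M4 = 19·2·6 = 228; M4M5 = 2·6·11 = 132.
Length 3: M1..M3: k=1: 0+646+7·17·2=884; k=2: 2261+0+7·19·2=2527 → min 884 | M2..M4: k=2: 0+228+17·19·6=2166; k=3: 646+0+17·2·6=850 → min 850 | M3..M5: k=3: 0+132+19·2·11=550; k=4: 228+0+19·6·11=1482 → min 550.
Length 4: M1..M4: k=1: 0+850+7·17·6=1564; k=2: 2261+228+7·19·6=3287; k=3: 884+0+7·2·6=968 → min 968 | M2..M5: k=2: 0+550+17·19·11=4103; k=3: 646+132+17·2·11=1152; k=4: 850+0+17·6·11=1972 → min 1152.
Length 5: M1..M5: k=1: 0+1152+7·17·11=2461; k=2: 2261+550+7·19·11=4274; k=3: 884+132+7·2·11=1170; k=4: 968+0+7·6·11=1430 → min 1170.
Optimal order: ((M1(M2M3))(M4M5)) with cost 1170.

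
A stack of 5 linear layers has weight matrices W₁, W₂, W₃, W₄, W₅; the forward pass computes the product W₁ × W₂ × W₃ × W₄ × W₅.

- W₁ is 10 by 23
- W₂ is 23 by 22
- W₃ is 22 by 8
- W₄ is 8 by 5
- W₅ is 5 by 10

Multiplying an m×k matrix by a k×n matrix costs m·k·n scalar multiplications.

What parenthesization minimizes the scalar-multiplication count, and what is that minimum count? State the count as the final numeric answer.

5060

Adjacent pairs: W₁W₂ = 10·23·22 = 5060; W₂W₃ = 23·22·8 = 4048; W₃W₄ = 22·8·5 = 880; W₄W₅ = 8·5·10 = 400.
Length 3: W₁..W₃: k=1: 0+4048+10·23·8=5888; k=2: 5060+0+10·22·8=6820 → min 5888 | W₂..W₄: k=2: 0+880+23·22·5=3410; k=3: 4048+0+23·8·5=4968 → min 3410 | W₃..W₅: k=3: 0+400+22·8·10=2160; k=4: 880+0+22·5·10=1980 → min 1980.
Length 4: W₁..W₄: k=1: 0+3410+10·23·5=4560; k=2: 5060+880+10·22·5=7040; k=3: 5888+0+10·8·5=6288 → min 4560 | W₂..W₅: k=2: 0+1980+23·22·10=7040; k=3: 4048+400+23·8·10=6288; k=4: 3410+0+23·5·10=4560 → min 4560.
Length 5: W₁..W₅: k=1: 0+4560+10·23·10=6860; k=2: 5060+1980+10·22·10=9240; k=3: 5888+400+10·8·10=7088; k=4: 4560+0+10·5·10=5060 → min 5060.
Optimal parenthesization: ((W₁ × (W₂ × (W₃ × W₄))) × W₅) with cost 5060.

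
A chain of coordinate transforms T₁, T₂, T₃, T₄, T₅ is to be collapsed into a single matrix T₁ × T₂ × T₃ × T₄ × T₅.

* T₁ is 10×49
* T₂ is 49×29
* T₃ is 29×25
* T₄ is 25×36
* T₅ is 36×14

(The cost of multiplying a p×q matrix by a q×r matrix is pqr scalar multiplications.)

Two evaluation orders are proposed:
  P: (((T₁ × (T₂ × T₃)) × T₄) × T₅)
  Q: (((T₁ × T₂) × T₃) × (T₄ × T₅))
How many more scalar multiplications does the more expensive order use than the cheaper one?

24255

Order P = (((T₁ × (T₂ × T₃)) × T₄) × T₅): (T₂ × T₃): 49×29 by 29×25 → 49×25, cost 49·29·25 = 35525; (T₁ × (T₂ × T₃)): 10×49 by 49×25 → 10×25, cost 10·49·25 = 12250; cumulative 47775; ((T₁ × (T₂ × T₃)) × T₄): 10×25 by 25×36 → 10×36, cost 10·25·36 = 9000; cumulative 56775; (((T₁ × (T₂ × T₃)) × T₄) × T₅): 10×36 by 36×14 → 10×14, cost 10·36·14 = 5040; cumulative 61815. Total 61815.
Order Q = (((T₁ × T₂) × T₃) × (T₄ × T₅)): (T₁ × T₂): 10×49 by 49×29 → 10×29, cost 10·49·29 = 14210; ((T₁ × T₂) × T₃): 10×29 by 29×25 → 10×25, cost 10·29·25 = 7250; cumulative 21460; (T₄ × T₅): 25×36 by 36×14 → 25×14, cost 25·36·14 = 12600; (((T₁ × T₂) × T₃) × (T₄ × T₅)): 10×25 by 25×14 → 10×14, cost 10·25·14 = 3500; cumulative 37560. Total 37560.
Difference: |61815 − 37560| = 24255.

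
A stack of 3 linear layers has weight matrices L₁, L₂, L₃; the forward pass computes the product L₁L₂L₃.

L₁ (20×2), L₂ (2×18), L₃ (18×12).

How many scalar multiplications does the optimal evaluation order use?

912

Order (L₁(L₂L₃)): (L₂L₃): 2×18 by 18×12 → 2×12, cost 2·18·12 = 432; (L₁(L₂L₃)): 20×2 by 2×12 → 20×12, cost 20·2·12 = 480; cumulative 912. Total 912.
Order ((L₁L₂)L₃): (L₁L₂): 20×2 by 2×18 → 20×18, cost 20·2·18 = 720; ((L₁L₂)L₃): 20×18 by 18×12 → 20×12, cost 20·18·12 = 4320; cumulative 5040. Total 5040.
Minimum: 912.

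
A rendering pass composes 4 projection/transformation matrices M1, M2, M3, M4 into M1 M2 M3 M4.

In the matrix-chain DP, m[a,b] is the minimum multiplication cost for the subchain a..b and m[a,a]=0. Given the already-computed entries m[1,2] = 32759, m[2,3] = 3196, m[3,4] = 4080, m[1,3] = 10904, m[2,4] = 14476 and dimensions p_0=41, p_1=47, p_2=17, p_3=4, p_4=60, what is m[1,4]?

m[1,4] = min over k∈[1,3] of m[1,k]+m[k+1,4]+p_{0}·p_k·p_{4}.
k=1: 0 + 14476 + 41·47·60 = 130096; k=2: 32759 + 4080 + 41·17·60 = 78659; k=3: 10904 + 0 + 41·4·60 = 20744.
Minimum: 20744 at k=3.

20744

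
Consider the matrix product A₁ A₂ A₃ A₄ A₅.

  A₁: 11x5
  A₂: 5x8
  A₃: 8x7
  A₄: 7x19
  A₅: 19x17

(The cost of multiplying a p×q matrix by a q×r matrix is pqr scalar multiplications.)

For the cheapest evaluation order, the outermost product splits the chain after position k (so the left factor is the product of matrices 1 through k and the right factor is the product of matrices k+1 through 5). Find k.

Adjacent pairs: A₁A₂ = 11·5·8 = 440; A₂A₃ = 5·8·7 = 280; A₃A₄ = 8·7·19 = 1064; A₄A₅ = 7·19·17 = 2261.
Length 3: A₁..A₃: k=1: 0+280+11·5·7=665; k=2: 440+0+11·8·7=1056 → min 665 | A₂..A₄: k=2: 0+1064+5·8·19=1824; k=3: 280+0+5·7·19=945 → min 945 | A₃..A₅: k=3: 0+2261+8·7·17=3213; k=4: 1064+0+8·19·17=3648 → min 3213.
Length 4: A₁..A₄: k=1: 0+945+11·5·19=1990; k=2: 440+1064+11·8·19=3176; k=3: 665+0+11·7·19=2128 → min 1990 | A₂..A₅: k=2: 0+3213+5·8·17=3893; k=3: 280+2261+5·7·17=3136; k=4: 945+0+5·19·17=2560 → min 2560.
Top-level splits: k=1: (A₁..A₁)·(A₂..A₅) → 0+2560+11·5·17 = 3495; k=2: (A₁..A₂)·(A₃..A₅) → 440+3213+11·8·17 = 5149; k=3: (A₁..A₃)·(A₄..A₅) → 665+2261+11·7·17 = 4235; k=4: (A₁..A₄)·(A₅..A₅) → 1990+0+11·19·17 = 5543.
Best split is after A₁, i.e. k = 1.

1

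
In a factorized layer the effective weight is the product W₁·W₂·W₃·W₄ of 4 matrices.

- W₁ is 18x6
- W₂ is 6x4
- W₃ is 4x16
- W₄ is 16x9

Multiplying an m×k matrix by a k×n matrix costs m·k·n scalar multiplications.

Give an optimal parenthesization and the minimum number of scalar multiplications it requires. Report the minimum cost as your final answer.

Adjacent pairs: W₁W₂ = 18·6·4 = 432; W₂W₃ = 6·4·16 = 384; W₃W₄ = 4·16·9 = 576.
Length 3: W₁..W₃: k=1: 0+384+18·6·16=2112; k=2: 432+0+18·4·16=1584 → min 1584 | W₂..W₄: k=2: 0+576+6·4·9=792; k=3: 384+0+6·16·9=1248 → min 792.
Length 4: W₁..W₄: k=1: 0+792+18·6·9=1764; k=2: 432+576+18·4·9=1656; k=3: 1584+0+18·16·9=4176 → min 1656.
Optimal parenthesization: ((W₁·W₂)·(W₃·W₄)) with cost 1656.

1656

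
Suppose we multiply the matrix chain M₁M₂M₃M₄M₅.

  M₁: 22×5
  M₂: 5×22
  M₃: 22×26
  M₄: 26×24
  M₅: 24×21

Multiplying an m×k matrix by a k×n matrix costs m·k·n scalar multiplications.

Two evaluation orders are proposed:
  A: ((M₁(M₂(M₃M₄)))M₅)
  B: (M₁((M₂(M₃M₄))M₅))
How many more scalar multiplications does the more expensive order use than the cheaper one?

8898

Order A = ((M₁(M₂(M₃M₄)))M₅): (M₃M₄): 22×26 by 26×24 → 22×24, cost 22·26·24 = 13728; (M₂(M₃M₄)): 5×22 by 22×24 → 5×24, cost 5·22·24 = 2640; cumulative 16368; (M₁(M₂(M₃M₄))): 22×5 by 5×24 → 22×24, cost 22·5·24 = 2640; cumulative 19008; ((M₁(M₂(M₃M₄)))M₅): 22×24 by 24×21 → 22×21, cost 22·24·21 = 11088; cumulative 30096. Total 30096.
Order B = (M₁((M₂(M₃M₄))M₅)): (M₃M₄): 22×26 by 26×24 → 22×24, cost 22·26·24 = 13728; (M₂(M₃M₄)): 5×22 by 22×24 → 5×24, cost 5·22·24 = 2640; cumulative 16368; ((M₂(M₃M₄))M₅): 5×24 by 24×21 → 5×21, cost 5·24·21 = 2520; cumulative 18888; (M₁((M₂(M₃M₄))M₅)): 22×5 by 5×21 → 22×21, cost 22·5·21 = 2310; cumulative 21198. Total 21198.
Difference: |30096 − 21198| = 8898.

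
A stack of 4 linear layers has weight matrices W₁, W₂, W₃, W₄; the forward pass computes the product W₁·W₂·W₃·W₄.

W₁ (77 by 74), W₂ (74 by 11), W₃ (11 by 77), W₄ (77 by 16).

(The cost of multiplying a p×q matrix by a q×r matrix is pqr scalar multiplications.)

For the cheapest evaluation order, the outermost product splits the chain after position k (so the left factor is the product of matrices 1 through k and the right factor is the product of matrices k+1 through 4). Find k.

Adjacent pairs: W₁W₂ = 77·74·11 = 62678; W₂W₃ = 74·11·77 = 62678; W₃W₄ = 11·77·16 = 13552.
Length 3: W₁..W₃: k=1: 0+62678+77·74·77=501424; k=2: 62678+0+77·11·77=127897 → min 127897 | W₂..W₄: k=2: 0+13552+74·11·16=26576; k=3: 62678+0+74·77·16=153846 → min 26576.
Top-level splits: k=1: (W₁..W₁)·(W₂..W₄) → 0+26576+77·74·16 = 117744; k=2: (W₁..W₂)·(W₃..W₄) → 62678+13552+77·11·16 = 89782; k=3: (W₁..W₃)·(W₄..W₄) → 127897+0+77·77·16 = 222761.
Best split is after W₂, i.e. k = 2.

2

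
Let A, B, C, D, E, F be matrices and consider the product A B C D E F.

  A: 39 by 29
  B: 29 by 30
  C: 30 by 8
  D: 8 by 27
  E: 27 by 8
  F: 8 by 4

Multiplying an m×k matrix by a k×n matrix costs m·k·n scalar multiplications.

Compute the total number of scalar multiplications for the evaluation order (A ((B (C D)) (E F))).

38490

(C D): 30×8 by 8×27 → 30×27, cost 30·8·27 = 6480
(B (C D)): 29×30 by 30×27 → 29×27, cost 29·30·27 = 23490; cumulative 29970
(E F): 27×8 by 8×4 → 27×4, cost 27·8·4 = 864
((B (C D)) (E F)): 29×27 by 27×4 → 29×4, cost 29·27·4 = 3132; cumulative 33966
(A ((B (C D)) (E F))): 39×29 by 29×4 → 39×4, cost 39·29·4 = 4524; cumulative 38490
Total: 38490 scalar multiplications.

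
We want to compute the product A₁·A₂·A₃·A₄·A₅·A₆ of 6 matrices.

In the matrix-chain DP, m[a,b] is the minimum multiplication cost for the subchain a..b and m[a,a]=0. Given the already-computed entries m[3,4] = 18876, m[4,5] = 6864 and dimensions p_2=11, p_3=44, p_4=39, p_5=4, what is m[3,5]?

m[3,5] = min over k∈[3,4] of m[3,k]+m[k+1,5]+p_{2}·p_k·p_{5}.
k=3: 0 + 6864 + 11·44·4 = 8800; k=4: 18876 + 0 + 11·39·4 = 20592.
Minimum: 8800 at k=3.

8800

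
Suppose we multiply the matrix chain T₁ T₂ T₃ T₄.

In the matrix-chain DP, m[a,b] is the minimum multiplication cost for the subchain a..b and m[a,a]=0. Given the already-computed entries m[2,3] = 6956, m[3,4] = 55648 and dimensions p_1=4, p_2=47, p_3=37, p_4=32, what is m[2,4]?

11692

m[2,4] = min over k∈[2,3] of m[2,k]+m[k+1,4]+p_{1}·p_k·p_{4}.
k=2: 0 + 55648 + 4·47·32 = 61664; k=3: 6956 + 0 + 4·37·32 = 11692.
Minimum: 11692 at k=3.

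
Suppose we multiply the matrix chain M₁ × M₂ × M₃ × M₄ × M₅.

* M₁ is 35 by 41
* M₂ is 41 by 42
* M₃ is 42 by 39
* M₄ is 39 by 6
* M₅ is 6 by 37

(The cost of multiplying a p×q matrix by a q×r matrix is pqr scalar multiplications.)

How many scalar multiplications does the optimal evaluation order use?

Adjacent pairs: M₁M₂ = 35·41·42 = 60270; M₂M₃ = 41·42·39 = 67158; M₃M₄ = 42·39·6 = 9828; M₄M₅ = 39·6·37 = 8658.
Length 3: M₁..M₃: k=1: 0+67158+35·41·39=123123; k=2: 60270+0+35·42·39=117600 → min 117600 | M₂..M₄: k=2: 0+9828+41·42·6=20160; k=3: 67158+0+41·39·6=76752 → min 20160 | M₃..M₅: k=3: 0+8658+42·39·37=69264; k=4: 9828+0+42·6·37=19152 → min 19152.
Length 4: M₁..M₄: k=1: 0+20160+35·41·6=28770; k=2: 60270+9828+35·42·6=78918; k=3: 117600+0+35·39·6=125790 → min 28770 | M₂..M₅: k=2: 0+19152+41·42·37=82866; k=3: 67158+8658+41·39·37=134979; k=4: 20160+0+41·6·37=29262 → min 29262.
Length 5: M₁..M₅: k=1: 0+29262+35·41·37=82357; k=2: 60270+19152+35·42·37=133812; k=3: 117600+8658+35·39·37=176763; k=4: 28770+0+35·6·37=36540 → min 36540.
Optimal order: ((M₁ × (M₂ × (M₃ × M₄))) × M₅) with cost 36540.

36540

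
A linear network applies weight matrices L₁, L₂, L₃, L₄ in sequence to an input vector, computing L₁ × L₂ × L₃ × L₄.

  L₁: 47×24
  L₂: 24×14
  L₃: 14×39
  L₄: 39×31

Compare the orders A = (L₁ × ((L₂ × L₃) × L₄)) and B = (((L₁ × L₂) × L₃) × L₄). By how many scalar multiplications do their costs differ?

21189

Order A = (L₁ × ((L₂ × L₃) × L₄)): (L₂ × L₃): 24×14 by 14×39 → 24×39, cost 24·14·39 = 13104; ((L₂ × L₃) × L₄): 24×39 by 39×31 → 24×31, cost 24·39·31 = 29016; cumulative 42120; (L₁ × ((L₂ × L₃) × L₄)): 47×24 by 24×31 → 47×31, cost 47·24·31 = 34968; cumulative 77088. Total 77088.
Order B = (((L₁ × L₂) × L₃) × L₄): (L₁ × L₂): 47×24 by 24×14 → 47×14, cost 47·24·14 = 15792; ((L₁ × L₂) × L₃): 47×14 by 14×39 → 47×39, cost 47·14·39 = 25662; cumulative 41454; (((L₁ × L₂) × L₃) × L₄): 47×39 by 39×31 → 47×31, cost 47·39·31 = 56823; cumulative 98277. Total 98277.
Difference: |77088 − 98277| = 21189.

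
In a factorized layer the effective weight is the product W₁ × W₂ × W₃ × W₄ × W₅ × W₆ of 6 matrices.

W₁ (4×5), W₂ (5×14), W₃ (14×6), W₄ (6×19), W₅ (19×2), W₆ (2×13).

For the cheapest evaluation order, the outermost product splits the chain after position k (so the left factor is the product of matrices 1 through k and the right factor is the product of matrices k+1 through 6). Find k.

5

Adjacent pairs: W₁W₂ = 4·5·14 = 280; W₂W₃ = 5·14·6 = 420; W₃W₄ = 14·6·19 = 1596; W₄W₅ = 6·19·2 = 228; W₅W₆ = 19·2·13 = 494.
Length 3: W₁..W₃: k=1: 0+420+4·5·6=540; k=2: 280+0+4·14·6=616 → min 540 | W₂..W₄: k=2: 0+1596+5·14·19=2926; k=3: 420+0+5·6·19=990 → min 990 | W₃..W₅: k=3: 0+228+14·6·2=396; k=4: 1596+0+14·19·2=2128 → min 396 | W₄..W₆: k=4: 0+494+6·19·13=1976; k=5: 228+0+6·2·13=384 → min 384.
Length 4: W₁..W₄: k=1: 0+990+4·5·19=1370; k=2: 280+1596+4·14·19=2940; k=3: 540+0+4·6·19=996 → min 996 | W₂..W₅: k=2: 0+396+5·14·2=536; k=3: 420+228+5·6·2=708; k=4: 990+0+5·19·2=1180 → min 536 | W₃..W₆: k=3: 0+384+14·6·13=1476; k=4: 1596+494+14·19·13=5548; k=5: 396+0+14·2·13=760 → min 760.
Length 5: W₁..W₅: k=1: 0+536+4·5·2=576; k=2: 280+396+4·14·2=788; k=3: 540+228+4·6·2=816; k=4: 996+0+4·19·2=1148 → min 576 | W₂..W₆: k=2: 0+760+5·14·13=1670; k=3: 420+384+5·6·13=1194; k=4: 990+494+5·19·13=2719; k=5: 536+0+5·2·13=666 → min 666.
Top-level splits: k=1: (W₁..W₁)·(W₂..W₆) → 0+666+4·5·13 = 926; k=2: (W₁..W₂)·(W₃..W₆) → 280+760+4·14·13 = 1768; k=3: (W₁..W₃)·(W₄..W₆) → 540+384+4·6·13 = 1236; k=4: (W₁..W₄)·(W₅..W₆) → 996+494+4·19·13 = 2478; k=5: (W₁..W₅)·(W₆..W₆) → 576+0+4·2·13 = 680.
Best split is after W₅, i.e. k = 5.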